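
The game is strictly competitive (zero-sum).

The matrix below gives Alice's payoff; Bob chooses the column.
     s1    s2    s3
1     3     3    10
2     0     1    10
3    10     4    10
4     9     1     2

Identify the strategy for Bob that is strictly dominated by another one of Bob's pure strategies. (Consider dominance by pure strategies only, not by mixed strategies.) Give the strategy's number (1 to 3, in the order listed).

3

Bob prefers columns that give Alice less. Compare s3 with s2: 3 < 10, 1 < 10, 4 < 10, 1 < 2.
So s2 strictly dominates s3 for Bob; s3 is strictly dominated.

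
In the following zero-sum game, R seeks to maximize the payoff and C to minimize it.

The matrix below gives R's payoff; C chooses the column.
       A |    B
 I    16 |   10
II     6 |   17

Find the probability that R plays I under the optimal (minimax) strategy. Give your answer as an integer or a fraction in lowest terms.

11/17

Row minima are 10 and 6, so R's maximin is 10; column maxima are 16 and 17, so C's minimax is 16. These differ, so the equilibrium is in mixed strategies.
Let R play I with probability p. C is indifferent when 16p + 6(1−p) = 10p + 17(1−p), giving p = 11/17.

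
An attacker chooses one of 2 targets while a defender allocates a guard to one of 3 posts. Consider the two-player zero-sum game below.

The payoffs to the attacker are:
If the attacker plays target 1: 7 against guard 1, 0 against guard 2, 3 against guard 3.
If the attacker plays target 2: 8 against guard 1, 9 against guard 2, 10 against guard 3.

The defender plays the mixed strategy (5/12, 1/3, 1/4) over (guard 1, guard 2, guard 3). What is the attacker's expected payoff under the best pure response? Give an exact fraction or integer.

53/6

target 1: (7)·(5/12) + (0)·(1/3) + (3)·(1/4) = 11/3.
target 2: (8)·(5/12) + (9)·(1/3) + (10)·(1/4) = 53/6.
The best pure response is target 2 with expected payoff 53/6.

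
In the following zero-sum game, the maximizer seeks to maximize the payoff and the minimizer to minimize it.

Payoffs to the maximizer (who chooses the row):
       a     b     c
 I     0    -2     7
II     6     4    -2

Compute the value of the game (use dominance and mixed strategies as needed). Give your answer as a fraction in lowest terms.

Column a is strictly dominated by b for the minimizer (it gives the maximizer more in every row).
The remaining 2×2 game on (I, II) × (b, c) has no saddle point. Let the maximizer play I with probability p; indifference gives −2p + 4(1−p) = 7p − 2(1−p), so p = 2/5.
Similarly the minimizer's optimal q on b is 3/5, and the value is -2·(3/5) + (7)·(2/5) = 8/5.

8/5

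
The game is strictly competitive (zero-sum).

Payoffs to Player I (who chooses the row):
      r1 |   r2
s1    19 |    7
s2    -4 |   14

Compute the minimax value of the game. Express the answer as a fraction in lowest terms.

49/5

Row minima are 7 and -4, so Player I's maximin is 7; column maxima are 19 and 14, so Player II's minimax is 14. These differ, so the equilibrium is in mixed strategies.
Let Player I play s1 with probability p. Player II is indifferent when 19p − 4(1−p) = 7p + 14(1−p), giving p = 3/5.
Let Player II play r1 with probability q. Player I is indifferent when 19q + 7(1−q) = −4q + 14(1−q), giving q = 7/30.
The value is 19·(7/30) + (7)·(23/30) = 49/5.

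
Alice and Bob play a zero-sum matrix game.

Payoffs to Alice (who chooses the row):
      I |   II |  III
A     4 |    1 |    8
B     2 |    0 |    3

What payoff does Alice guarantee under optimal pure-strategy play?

1

Row minima: 1, 0 → Alice's maximin is 1.
Column maxima: 4, 1, 8 → Bob's minimax is 1.
They coincide at (A, II), so the value is 1.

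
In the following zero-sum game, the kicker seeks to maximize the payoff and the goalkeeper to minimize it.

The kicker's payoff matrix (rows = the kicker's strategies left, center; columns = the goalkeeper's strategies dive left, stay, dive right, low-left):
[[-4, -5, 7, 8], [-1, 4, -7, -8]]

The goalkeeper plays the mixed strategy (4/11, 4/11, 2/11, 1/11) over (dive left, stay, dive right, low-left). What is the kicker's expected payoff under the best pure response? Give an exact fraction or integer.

left: (-4)·(4/11) + (-5)·(4/11) + (7)·(2/11) + (8)·(1/11) = -14/11.
center: (-1)·(4/11) + (4)·(4/11) + (-7)·(2/11) + (-8)·(1/11) = -10/11.
The best pure response is center with expected payoff -10/11.

-10/11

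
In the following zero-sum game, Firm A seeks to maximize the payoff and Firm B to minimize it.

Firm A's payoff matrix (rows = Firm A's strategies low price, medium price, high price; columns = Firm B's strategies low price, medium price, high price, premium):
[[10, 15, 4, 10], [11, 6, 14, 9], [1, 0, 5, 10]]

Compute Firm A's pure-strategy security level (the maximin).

6

The worst-case payoff for each row is low price: 4, medium price: 6, high price: 0.
The best of these is 6.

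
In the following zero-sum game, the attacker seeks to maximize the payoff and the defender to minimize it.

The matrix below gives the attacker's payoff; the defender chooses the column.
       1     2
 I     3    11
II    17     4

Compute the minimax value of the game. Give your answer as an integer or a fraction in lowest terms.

Row minima are 3 and 4, so the attacker's maximin is 4; column maxima are 17 and 11, so the defender's minimax is 11. These differ, so the equilibrium is in mixed strategies.
Let the attacker play I with probability p. The defender is indifferent when 3p + 17(1−p) = 11p + 4(1−p), giving p = 13/21.
Let the defender play 1 with probability q. The attacker is indifferent when 3q + 11(1−q) = 17q + 4(1−q), giving q = 1/3.
The value is 3·(1/3) + (11)·(2/3) = 25/3.

25/3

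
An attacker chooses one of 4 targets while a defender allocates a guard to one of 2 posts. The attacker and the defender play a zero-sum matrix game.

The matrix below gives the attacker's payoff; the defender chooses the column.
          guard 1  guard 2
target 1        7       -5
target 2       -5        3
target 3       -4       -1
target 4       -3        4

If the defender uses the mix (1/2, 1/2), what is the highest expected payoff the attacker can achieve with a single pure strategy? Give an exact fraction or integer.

target 1: (7)·(1/2) + (-5)·(1/2) = 1.
target 2: (-5)·(1/2) + (3)·(1/2) = -1.
target 3: (-4)·(1/2) + (-1)·(1/2) = -5/2.
target 4: (-3)·(1/2) + (4)·(1/2) = 1/2.
The best pure response is target 1 with expected payoff 1.

1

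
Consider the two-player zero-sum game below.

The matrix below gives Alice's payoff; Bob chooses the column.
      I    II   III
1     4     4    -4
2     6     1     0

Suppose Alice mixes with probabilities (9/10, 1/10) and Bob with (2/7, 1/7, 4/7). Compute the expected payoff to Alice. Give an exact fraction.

Against (2/7, 1/7, 4/7), each row's expected payoff is 1: -4/7; 2: 13/7.
Taking the (9/10, 1/10)-weighted average: (9/10)·(-4/7) + (1/10)·(13/7) = -23/70.

-23/70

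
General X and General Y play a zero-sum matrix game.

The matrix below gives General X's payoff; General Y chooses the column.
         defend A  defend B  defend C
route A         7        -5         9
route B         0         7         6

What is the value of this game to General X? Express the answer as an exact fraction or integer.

Column defend C is strictly dominated by defend A for General Y (it gives General X more in every row).
The remaining 2×2 game on (route A, route B) × (defend A, defend B) has no saddle point. Let General X play route A with probability p; indifference gives 7p = −5p + 7(1−p), so p = 7/19.
Similarly General Y's optimal q on defend A is 12/19, and the value is 7·(12/19) + (-5)·(7/19) = 49/19.

49/19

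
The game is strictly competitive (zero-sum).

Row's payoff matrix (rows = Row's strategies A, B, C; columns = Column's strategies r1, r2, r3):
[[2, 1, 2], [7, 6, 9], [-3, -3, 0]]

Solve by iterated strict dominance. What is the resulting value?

6

Column r3 is strictly dominated by r2 for Column (1<2, 6<9, -3<0); eliminate r3.
Row A is strictly dominated by row B (7>2, 6>1); eliminate A.
Row C is strictly dominated by row B (7>-3, 6>-3); eliminate C.
Column r1 is strictly dominated by r2 for Column (6<7); eliminate r1.
Only (B, r2) remains, with payoff 6.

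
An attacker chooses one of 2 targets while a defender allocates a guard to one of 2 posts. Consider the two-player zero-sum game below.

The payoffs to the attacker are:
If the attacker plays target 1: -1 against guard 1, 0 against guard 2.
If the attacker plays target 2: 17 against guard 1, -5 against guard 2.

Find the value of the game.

Row minima are -1 and -5, so the attacker's maximin is -1; column maxima are 17 and 0, so the defender's minimax is 0. These differ, so the equilibrium is in mixed strategies.
Let the attacker play target 1 with probability p. The defender is indifferent when −p + 17(1−p) = −5(1−p), giving p = 22/23.
Let the defender play guard 1 with probability q. The attacker is indifferent when −q = 17q − 5(1−q), giving q = 5/23.
The value is -1·(5/23) + (0)·(18/23) = -5/23.

-5/23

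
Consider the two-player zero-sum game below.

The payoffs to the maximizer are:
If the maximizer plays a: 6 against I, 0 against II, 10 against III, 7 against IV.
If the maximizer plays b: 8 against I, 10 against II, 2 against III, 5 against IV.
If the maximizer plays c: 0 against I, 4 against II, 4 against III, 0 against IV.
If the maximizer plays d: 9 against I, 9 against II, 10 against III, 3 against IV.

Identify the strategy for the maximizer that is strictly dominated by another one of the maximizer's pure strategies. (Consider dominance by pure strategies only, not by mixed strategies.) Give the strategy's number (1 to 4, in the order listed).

3

Compare c with d: 9 > 0, 9 > 4, 10 > 4, 3 > 0.
So d strictly dominates c for the maximizer; c is strictly dominated.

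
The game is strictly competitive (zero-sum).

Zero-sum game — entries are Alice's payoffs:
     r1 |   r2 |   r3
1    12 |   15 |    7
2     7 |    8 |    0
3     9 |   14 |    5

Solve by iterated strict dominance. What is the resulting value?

Column r2 is strictly dominated by r1 for Bob (12<15, 7<8, 9<14); eliminate r2.
Column r1 is strictly dominated by r3 for Bob (7<12, 0<7, 5<9); eliminate r1.
Row 3 is strictly dominated by row 1 (7>5); eliminate 3.
Row 2 is strictly dominated by row 1 (7>0); eliminate 2.
Only (1, r3) remains, with payoff 7.

7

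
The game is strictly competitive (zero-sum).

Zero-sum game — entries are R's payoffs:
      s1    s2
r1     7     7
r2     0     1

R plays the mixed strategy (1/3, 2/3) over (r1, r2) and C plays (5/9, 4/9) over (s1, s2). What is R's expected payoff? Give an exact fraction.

Against (5/9, 4/9), each row's expected payoff is r1: 7; r2: 4/9.
Taking the (1/3, 2/3)-weighted average: (1/3)·(7) + (2/3)·(4/9) = 71/27.

71/27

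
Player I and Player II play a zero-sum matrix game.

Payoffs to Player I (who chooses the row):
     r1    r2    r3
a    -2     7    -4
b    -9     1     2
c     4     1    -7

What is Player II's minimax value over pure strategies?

The worst case (largest entry) in each column is r1: 4, r2: 7, r3: 2.
The best (smallest) of these is 2.

2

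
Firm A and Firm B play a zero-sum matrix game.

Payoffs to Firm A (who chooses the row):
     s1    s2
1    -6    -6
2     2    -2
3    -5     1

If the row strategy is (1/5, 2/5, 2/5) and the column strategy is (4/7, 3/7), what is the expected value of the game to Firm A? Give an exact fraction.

Against (4/7, 3/7), each row's expected payoff is 1: -6; 2: 2/7; 3: -17/7.
Taking the (1/5, 2/5, 2/5)-weighted average: (1/5)·(-6) + (2/5)·(2/7) + (2/5)·(-17/7) = -72/35.

-72/35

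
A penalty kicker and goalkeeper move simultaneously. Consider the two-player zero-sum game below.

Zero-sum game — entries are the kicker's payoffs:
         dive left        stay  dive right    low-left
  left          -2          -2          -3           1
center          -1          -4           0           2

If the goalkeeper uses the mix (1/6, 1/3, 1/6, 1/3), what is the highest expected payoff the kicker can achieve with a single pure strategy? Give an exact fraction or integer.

-5/6

left: (-2)·(1/6) + (-2)·(1/3) + (-3)·(1/6) + (1)·(1/3) = -7/6.
center: (-1)·(1/6) + (-4)·(1/3) + (0)·(1/6) + (2)·(1/3) = -5/6.
The best pure response is center with expected payoff -5/6.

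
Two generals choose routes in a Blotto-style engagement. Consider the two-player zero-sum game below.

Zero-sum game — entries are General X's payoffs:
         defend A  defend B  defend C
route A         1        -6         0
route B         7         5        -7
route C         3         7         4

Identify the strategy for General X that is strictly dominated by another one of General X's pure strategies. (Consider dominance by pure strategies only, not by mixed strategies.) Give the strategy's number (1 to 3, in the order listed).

Compare route A with route C: 3 > 1, 7 > -6, 4 > 0.
So route C strictly dominates route A for General X; route A is strictly dominated.

1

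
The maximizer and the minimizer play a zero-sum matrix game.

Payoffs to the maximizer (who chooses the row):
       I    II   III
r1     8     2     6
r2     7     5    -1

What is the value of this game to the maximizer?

Column I is strictly dominated by II for the minimizer (it gives the maximizer more in every row).
The remaining 2×2 game on (r1, r2) × (II, III) has no saddle point. Let the maximizer play r1 with probability p; indifference gives 2p + 5(1−p) = 6p − (1−p), so p = 3/5.
Similarly the minimizer's optimal q on II is 7/10, and the value is 2·(7/10) + (6)·(3/10) = 16/5.

16/5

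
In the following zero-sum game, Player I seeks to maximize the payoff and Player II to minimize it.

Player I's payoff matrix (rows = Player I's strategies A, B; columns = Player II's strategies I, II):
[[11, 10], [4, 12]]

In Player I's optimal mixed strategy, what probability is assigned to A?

Row minima are 10 and 4, so Player I's maximin is 10; column maxima are 11 and 12, so Player II's minimax is 11. These differ, so the equilibrium is in mixed strategies.
Let Player I play A with probability p. Player II is indifferent when 11p + 4(1−p) = 10p + 12(1−p), giving p = 8/9.

8/9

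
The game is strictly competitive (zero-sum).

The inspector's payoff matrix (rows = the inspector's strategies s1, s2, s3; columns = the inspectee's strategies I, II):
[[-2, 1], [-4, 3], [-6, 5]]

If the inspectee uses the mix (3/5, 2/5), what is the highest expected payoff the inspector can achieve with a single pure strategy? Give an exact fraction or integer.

s1: (-2)·(3/5) + (1)·(2/5) = -4/5.
s2: (-4)·(3/5) + (3)·(2/5) = -6/5.
s3: (-6)·(3/5) + (5)·(2/5) = -8/5.
The best pure response is s1 with expected payoff -4/5.

-4/5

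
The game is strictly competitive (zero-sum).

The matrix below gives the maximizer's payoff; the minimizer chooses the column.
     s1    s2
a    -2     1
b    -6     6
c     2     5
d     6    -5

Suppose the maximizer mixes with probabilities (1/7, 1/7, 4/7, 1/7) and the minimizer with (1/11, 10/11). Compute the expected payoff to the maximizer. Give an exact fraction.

226/77

Against (1/11, 10/11), each row's expected payoff is a: 8/11; b: 54/11; c: 52/11; d: -4.
Taking the (1/7, 1/7, 4/7, 1/7)-weighted average: (1/7)·(8/11) + (1/7)·(54/11) + (4/7)·(52/11) + (1/7)·(-4) = 226/77.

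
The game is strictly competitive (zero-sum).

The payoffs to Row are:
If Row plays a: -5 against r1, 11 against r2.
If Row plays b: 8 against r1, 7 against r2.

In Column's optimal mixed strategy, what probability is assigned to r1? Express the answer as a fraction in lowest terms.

Row minima are -5 and 7, so Row's maximin is 7; column maxima are 8 and 11, so Column's minimax is 8. These differ, so the equilibrium is in mixed strategies.
Let Column play r1 with probability q. Row is indifferent when −5q + 11(1−q) = 8q + 7(1−q), giving q = 4/17.

4/17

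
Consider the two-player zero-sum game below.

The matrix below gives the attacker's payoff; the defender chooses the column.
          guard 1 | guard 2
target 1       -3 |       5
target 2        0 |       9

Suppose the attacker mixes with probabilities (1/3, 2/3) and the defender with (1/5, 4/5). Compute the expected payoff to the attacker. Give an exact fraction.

89/15

Against (1/5, 4/5), each row's expected payoff is target 1: 17/5; target 2: 36/5.
Taking the (1/3, 2/3)-weighted average: (1/3)·(17/5) + (2/3)·(36/5) = 89/15.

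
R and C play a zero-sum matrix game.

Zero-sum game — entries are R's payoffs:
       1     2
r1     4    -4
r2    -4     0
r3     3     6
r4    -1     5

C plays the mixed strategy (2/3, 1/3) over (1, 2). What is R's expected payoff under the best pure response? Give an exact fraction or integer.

4

r1: (4)·(2/3) + (-4)·(1/3) = 4/3.
r2: (-4)·(2/3) + (0)·(1/3) = -8/3.
r3: (3)·(2/3) + (6)·(1/3) = 4.
r4: (-1)·(2/3) + (5)·(1/3) = 1.
The best pure response is r3 with expected payoff 4.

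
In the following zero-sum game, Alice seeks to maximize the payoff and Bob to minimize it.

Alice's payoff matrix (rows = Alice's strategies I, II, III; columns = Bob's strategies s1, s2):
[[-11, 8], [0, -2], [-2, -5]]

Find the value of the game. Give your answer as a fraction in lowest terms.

Row III is strictly dominated by row II, so Alice never plays it.
The remaining 2×2 game on (I, II) × (s1, s2) has no saddle point. Let Alice play I with probability p; indifference gives −11p = 8p − 2(1−p), so p = 2/21.
Similarly Bob's optimal q on s1 is 10/21, and the value is -11·(10/21) + (8)·(11/21) = -22/21.

-22/21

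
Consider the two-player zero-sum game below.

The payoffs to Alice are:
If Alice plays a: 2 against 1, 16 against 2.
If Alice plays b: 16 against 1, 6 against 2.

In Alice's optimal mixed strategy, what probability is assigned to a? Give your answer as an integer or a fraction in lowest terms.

5/12

Row minima are 2 and 6, so Alice's maximin is 6; column maxima are 16 and 16, so Bob's minimax is 16. These differ, so the equilibrium is in mixed strategies.
Let Alice play a with probability p. Bob is indifferent when 2p + 16(1−p) = 16p + 6(1−p), giving p = 5/12.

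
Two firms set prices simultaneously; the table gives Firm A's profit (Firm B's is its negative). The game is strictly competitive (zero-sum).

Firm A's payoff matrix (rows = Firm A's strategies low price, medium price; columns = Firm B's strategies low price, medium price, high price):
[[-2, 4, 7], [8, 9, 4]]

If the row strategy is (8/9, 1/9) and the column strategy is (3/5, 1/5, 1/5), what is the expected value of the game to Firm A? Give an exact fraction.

Against (3/5, 1/5, 1/5), each row's expected payoff is low price: 1; medium price: 37/5.
Taking the (8/9, 1/9)-weighted average: (8/9)·(1) + (1/9)·(37/5) = 77/45.

77/45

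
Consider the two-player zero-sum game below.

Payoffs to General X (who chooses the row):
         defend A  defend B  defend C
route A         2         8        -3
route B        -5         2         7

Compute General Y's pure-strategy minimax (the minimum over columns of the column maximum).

2

The worst case (largest entry) in each column is defend A: 2, defend B: 8, defend C: 7.
The best (smallest) of these is 2.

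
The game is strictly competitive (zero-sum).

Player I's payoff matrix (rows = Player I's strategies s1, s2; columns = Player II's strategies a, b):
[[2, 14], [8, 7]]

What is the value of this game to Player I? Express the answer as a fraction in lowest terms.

98/13

Row minima are 2 and 7, so Player I's maximin is 7; column maxima are 8 and 14, so Player II's minimax is 8. These differ, so the equilibrium is in mixed strategies.
Let Player I play s1 with probability p. Player II is indifferent when 2p + 8(1−p) = 14p + 7(1−p), giving p = 1/13.
Let Player II play a with probability q. Player I is indifferent when 2q + 14(1−q) = 8q + 7(1−q), giving q = 7/13.
The value is 2·(7/13) + (14)·(6/13) = 98/13.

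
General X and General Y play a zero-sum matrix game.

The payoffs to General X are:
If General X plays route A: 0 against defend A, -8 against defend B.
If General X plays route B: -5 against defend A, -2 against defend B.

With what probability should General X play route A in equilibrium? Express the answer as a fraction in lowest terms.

Row minima are -8 and -5, so General X's maximin is -5; column maxima are 0 and -2, so General Y's minimax is -2. These differ, so the equilibrium is in mixed strategies.
Let General X play route A with probability p. General Y is indifferent when −5(1−p) = −8p − 2(1−p), giving p = 3/11.

3/11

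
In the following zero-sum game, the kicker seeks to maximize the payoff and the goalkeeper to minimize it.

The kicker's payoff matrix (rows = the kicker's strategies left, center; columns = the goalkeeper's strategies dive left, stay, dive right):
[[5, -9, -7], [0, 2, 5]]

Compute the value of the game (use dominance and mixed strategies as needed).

5/8

Column dive right is strictly dominated by stay for the goalkeeper (it gives the kicker more in every row).
The remaining 2×2 game on (left, center) × (dive left, stay) has no saddle point. Let the kicker play left with probability p; indifference gives 5p = −9p + 2(1−p), so p = 1/8.
Similarly the goalkeeper's optimal q on dive left is 11/16, and the value is 5·(11/16) + (-9)·(5/16) = 5/8.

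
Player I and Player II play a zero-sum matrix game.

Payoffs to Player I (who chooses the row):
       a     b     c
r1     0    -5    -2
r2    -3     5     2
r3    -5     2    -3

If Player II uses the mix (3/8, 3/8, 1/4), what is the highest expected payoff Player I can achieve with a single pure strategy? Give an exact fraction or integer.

5/4

r1: (0)·(3/8) + (-5)·(3/8) + (-2)·(1/4) = -19/8.
r2: (-3)·(3/8) + (5)·(3/8) + (2)·(1/4) = 5/4.
r3: (-5)·(3/8) + (2)·(3/8) + (-3)·(1/4) = -15/8.
The best pure response is r2 with expected payoff 5/4.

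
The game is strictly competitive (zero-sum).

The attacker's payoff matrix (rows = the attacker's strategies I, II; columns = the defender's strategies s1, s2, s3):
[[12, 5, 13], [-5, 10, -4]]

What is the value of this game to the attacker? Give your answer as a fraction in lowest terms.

Column s3 is strictly dominated by s1 for the defender (it gives the attacker more in every row).
The remaining 2×2 game on (I, II) × (s1, s2) has no saddle point. Let the attacker play I with probability p; indifference gives 12p − 5(1−p) = 5p + 10(1−p), so p = 15/22.
Similarly the defender's optimal q on s1 is 5/22, and the value is 12·(5/22) + (5)·(17/22) = 145/22.

145/22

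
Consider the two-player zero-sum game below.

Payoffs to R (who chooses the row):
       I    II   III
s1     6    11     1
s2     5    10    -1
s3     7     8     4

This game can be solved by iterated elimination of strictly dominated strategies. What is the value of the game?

4

Column II is strictly dominated by I for C (6<11, 5<10, 7<8); eliminate II.
Column I is strictly dominated by III for C (1<6, -1<5, 4<7); eliminate I.
Row s1 is strictly dominated by row s3 (4>1); eliminate s1.
Row s2 is strictly dominated by row s3 (4>-1); eliminate s2.
Only (s3, III) remains, with payoff 4.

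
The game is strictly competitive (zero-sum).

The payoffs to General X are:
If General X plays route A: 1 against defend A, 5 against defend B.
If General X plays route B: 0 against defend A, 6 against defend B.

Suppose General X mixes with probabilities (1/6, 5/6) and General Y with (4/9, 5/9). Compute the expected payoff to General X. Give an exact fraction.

Against (4/9, 5/9), each row's expected payoff is route A: 29/9; route B: 10/3.
Taking the (1/6, 5/6)-weighted average: (1/6)·(29/9) + (5/6)·(10/3) = 179/54.

179/54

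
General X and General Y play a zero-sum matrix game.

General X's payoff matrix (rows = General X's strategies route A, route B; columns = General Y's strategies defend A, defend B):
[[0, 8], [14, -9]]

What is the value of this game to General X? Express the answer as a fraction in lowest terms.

Row minima are 0 and -9, so General X's maximin is 0; column maxima are 14 and 8, so General Y's minimax is 8. These differ, so the equilibrium is in mixed strategies.
Let General X play route A with probability p. General Y is indifferent when 14(1−p) = 8p − 9(1−p), giving p = 23/31.
Let General Y play defend A with probability q. General X is indifferent when 8(1−q) = 14q − 9(1−q), giving q = 17/31.
The value is 0·(17/31) + (8)·(14/31) = 112/31.

112/31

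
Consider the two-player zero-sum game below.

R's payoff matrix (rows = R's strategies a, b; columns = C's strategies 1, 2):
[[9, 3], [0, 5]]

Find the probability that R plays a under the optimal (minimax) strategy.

Row minima are 3 and 0, so R's maximin is 3; column maxima are 9 and 5, so C's minimax is 5. These differ, so the equilibrium is in mixed strategies.
Let R play a with probability p. C is indifferent when 9p = 3p + 5(1−p), giving p = 5/11.

5/11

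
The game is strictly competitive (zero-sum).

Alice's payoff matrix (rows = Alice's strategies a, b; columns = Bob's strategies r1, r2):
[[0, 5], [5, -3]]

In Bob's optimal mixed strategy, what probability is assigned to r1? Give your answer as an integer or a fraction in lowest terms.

8/13

Row minima are 0 and -3, so Alice's maximin is 0; column maxima are 5 and 5, so Bob's minimax is 5. These differ, so the equilibrium is in mixed strategies.
Let Bob play r1 with probability q. Alice is indifferent when 5(1−q) = 5q − 3(1−q), giving q = 8/13.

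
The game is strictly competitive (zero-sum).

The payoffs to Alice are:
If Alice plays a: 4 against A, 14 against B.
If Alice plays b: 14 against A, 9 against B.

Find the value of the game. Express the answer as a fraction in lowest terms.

32/3

Row minima are 4 and 9, so Alice's maximin is 9; column maxima are 14 and 14, so Bob's minimax is 14. These differ, so the equilibrium is in mixed strategies.
Let Alice play a with probability p. Bob is indifferent when 4p + 14(1−p) = 14p + 9(1−p), giving p = 1/3.
Let Bob play A with probability q. Alice is indifferent when 4q + 14(1−q) = 14q + 9(1−q), giving q = 1/3.
The value is 4·(1/3) + (14)·(2/3) = 32/3.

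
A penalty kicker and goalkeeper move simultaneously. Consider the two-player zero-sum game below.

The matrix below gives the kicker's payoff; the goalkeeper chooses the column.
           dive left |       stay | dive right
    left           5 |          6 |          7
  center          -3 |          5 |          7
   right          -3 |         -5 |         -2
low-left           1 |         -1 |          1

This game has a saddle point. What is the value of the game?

Row minima: 5, -3, -5, -1 → the kicker's maximin is 5.
Column maxima: 5, 6, 7 → the goalkeeper's minimax is 5.
They coincide at (left, dive left), so the value is 5.

5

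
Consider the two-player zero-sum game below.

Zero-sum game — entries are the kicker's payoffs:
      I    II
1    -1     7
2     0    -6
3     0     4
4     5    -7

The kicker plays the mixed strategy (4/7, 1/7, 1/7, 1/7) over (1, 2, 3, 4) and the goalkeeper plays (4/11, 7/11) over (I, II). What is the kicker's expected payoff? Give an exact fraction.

137/77

Against (4/11, 7/11), each row's expected payoff is 1: 45/11; 2: -42/11; 3: 28/11; 4: -29/11.
Taking the (4/7, 1/7, 1/7, 1/7)-weighted average: (4/7)·(45/11) + (1/7)·(-42/11) + (1/7)·(28/11) + (1/7)·(-29/11) = 137/77.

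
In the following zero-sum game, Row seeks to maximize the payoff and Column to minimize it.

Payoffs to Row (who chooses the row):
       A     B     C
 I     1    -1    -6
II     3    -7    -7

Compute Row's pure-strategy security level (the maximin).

The worst-case payoff for each row is I: -6, II: -7.
The best of these is -6.

-6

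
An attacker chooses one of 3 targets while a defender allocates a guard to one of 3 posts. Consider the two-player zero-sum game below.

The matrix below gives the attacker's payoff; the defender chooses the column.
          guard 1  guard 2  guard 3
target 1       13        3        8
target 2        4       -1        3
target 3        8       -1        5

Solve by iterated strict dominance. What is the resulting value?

3

Row target 2 is strictly dominated by row target 1 (13>4, 3>-1, 8>3); eliminate target 2.
Column guard 3 is strictly dominated by guard 2 for the defender (3<8, -1<5); eliminate guard 3.
Column guard 1 is strictly dominated by guard 2 for the defender (3<13, -1<8); eliminate guard 1.
Row target 3 is strictly dominated by row target 1 (3>-1); eliminate target 3.
Only (target 1, guard 2) remains, with payoff 3.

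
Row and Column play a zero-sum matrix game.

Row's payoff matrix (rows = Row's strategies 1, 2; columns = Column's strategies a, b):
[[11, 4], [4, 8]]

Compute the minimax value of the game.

Row minima are 4 and 4, so Row's maximin is 4; column maxima are 11 and 8, so Column's minimax is 8. These differ, so the equilibrium is in mixed strategies.
Let Row play 1 with probability p. Column is indifferent when 11p + 4(1−p) = 4p + 8(1−p), giving p = 4/11.
Let Column play a with probability q. Row is indifferent when 11q + 4(1−q) = 4q + 8(1−q), giving q = 4/11.
The value is 11·(4/11) + (4)·(7/11) = 72/11.

72/11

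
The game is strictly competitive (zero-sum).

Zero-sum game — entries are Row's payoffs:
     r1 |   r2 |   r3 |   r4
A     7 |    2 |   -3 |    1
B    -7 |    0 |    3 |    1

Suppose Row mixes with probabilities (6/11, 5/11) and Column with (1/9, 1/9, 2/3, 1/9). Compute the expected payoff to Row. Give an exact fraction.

4/33

Against (1/9, 1/9, 2/3, 1/9), each row's expected payoff is A: -8/9; B: 4/3.
Taking the (6/11, 5/11)-weighted average: (6/11)·(-8/9) + (5/11)·(4/3) = 4/33.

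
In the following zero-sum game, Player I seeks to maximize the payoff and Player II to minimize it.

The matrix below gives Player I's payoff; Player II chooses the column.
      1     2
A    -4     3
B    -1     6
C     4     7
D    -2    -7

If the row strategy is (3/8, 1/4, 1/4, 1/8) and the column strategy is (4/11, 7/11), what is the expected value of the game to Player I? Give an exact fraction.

Against (4/11, 7/11), each row's expected payoff is A: 5/11; B: 38/11; C: 65/11; D: -57/11.
Taking the (3/8, 1/4, 1/4, 1/8)-weighted average: (3/8)·(5/11) + (1/4)·(38/11) + (1/4)·(65/11) + (1/8)·(-57/11) = 41/22.

41/22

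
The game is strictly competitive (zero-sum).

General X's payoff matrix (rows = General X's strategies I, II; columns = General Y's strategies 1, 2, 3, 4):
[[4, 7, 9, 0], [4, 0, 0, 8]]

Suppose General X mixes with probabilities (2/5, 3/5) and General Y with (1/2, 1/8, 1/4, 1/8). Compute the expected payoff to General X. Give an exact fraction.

77/20

Against (1/2, 1/8, 1/4, 1/8), each row's expected payoff is I: 41/8; II: 3.
Taking the (2/5, 3/5)-weighted average: (2/5)·(41/8) + (3/5)·(3) = 77/20.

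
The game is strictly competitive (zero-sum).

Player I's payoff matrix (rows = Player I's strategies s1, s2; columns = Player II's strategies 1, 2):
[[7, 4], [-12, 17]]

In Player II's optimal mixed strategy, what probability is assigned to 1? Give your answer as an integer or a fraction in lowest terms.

13/32

Row minima are 4 and -12, so Player I's maximin is 4; column maxima are 7 and 17, so Player II's minimax is 7. These differ, so the equilibrium is in mixed strategies.
Let Player II play 1 with probability q. Player I is indifferent when 7q + 4(1−q) = −12q + 17(1−q), giving q = 13/32.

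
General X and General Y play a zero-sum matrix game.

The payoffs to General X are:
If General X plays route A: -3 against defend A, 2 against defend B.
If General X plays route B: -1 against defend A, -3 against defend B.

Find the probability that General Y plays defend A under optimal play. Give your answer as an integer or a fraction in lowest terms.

5/7

Row minima are -3 and -3, so General X's maximin is -3; column maxima are -1 and 2, so General Y's minimax is -1. These differ, so the equilibrium is in mixed strategies.
Let General Y play defend A with probability q. General X is indifferent when −3q + 2(1−q) = −q − 3(1−q), giving q = 5/7.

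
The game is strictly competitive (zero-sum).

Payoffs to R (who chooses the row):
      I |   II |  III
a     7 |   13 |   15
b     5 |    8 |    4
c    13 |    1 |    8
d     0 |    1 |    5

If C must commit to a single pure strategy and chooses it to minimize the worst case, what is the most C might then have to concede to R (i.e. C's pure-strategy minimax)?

The worst case (largest entry) in each column is I: 13, II: 13, III: 15.
The best (smallest) of these is 13.

13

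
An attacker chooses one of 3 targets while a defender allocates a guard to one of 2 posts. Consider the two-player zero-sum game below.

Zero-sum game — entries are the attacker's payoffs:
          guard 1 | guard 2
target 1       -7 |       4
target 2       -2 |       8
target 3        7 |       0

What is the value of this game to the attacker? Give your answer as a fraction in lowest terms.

Row target 1 is strictly dominated by row target 2, so the attacker never plays it.
The remaining 2×2 game on (target 2, target 3) × (guard 1, guard 2) has no saddle point. Let the attacker play target 2 with probability p; indifference gives −2p + 7(1−p) = 8p, so p = 7/17.
Similarly the defender's optimal q on guard 1 is 8/17, and the value is -2·(8/17) + (8)·(9/17) = 56/17.

56/17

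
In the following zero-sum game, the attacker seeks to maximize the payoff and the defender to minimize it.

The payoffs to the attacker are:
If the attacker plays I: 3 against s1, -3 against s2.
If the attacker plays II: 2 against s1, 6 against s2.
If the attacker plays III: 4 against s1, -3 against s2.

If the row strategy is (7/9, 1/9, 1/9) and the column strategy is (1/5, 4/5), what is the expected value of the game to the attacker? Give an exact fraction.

Against (1/5, 4/5), each row's expected payoff is I: -9/5; II: 26/5; III: -8/5.
Taking the (7/9, 1/9, 1/9)-weighted average: (7/9)·(-9/5) + (1/9)·(26/5) + (1/9)·(-8/5) = -1.

-1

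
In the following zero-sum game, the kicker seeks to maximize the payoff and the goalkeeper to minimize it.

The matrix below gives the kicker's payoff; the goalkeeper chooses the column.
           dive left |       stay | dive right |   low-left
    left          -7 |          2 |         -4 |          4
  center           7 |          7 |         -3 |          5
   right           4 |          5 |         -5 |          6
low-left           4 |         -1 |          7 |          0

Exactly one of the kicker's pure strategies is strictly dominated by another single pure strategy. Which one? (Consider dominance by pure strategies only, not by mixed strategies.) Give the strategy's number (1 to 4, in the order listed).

1

Compare left with center: 7 > -7, 7 > 2, -3 > -4, 5 > 4.
So center strictly dominates left for the kicker; left is strictly dominated.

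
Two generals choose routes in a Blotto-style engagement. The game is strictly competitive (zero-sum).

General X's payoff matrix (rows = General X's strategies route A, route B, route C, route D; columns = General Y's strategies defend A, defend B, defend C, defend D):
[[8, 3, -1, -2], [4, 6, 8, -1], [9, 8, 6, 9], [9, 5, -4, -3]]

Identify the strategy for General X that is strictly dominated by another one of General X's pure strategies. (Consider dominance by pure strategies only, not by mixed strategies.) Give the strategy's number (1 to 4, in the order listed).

Compare route A with route C: 9 > 8, 8 > 3, 6 > -1, 9 > -2.
So route C strictly dominates route A for General X; route A is strictly dominated.

1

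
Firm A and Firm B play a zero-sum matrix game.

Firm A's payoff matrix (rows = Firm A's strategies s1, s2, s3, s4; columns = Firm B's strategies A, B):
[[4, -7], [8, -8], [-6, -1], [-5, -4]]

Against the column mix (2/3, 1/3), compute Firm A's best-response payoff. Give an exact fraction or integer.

8/3

s1: (4)·(2/3) + (-7)·(1/3) = 1/3.
s2: (8)·(2/3) + (-8)·(1/3) = 8/3.
s3: (-6)·(2/3) + (-1)·(1/3) = -13/3.
s4: (-5)·(2/3) + (-4)·(1/3) = -14/3.
The best pure response is s2 with expected payoff 8/3.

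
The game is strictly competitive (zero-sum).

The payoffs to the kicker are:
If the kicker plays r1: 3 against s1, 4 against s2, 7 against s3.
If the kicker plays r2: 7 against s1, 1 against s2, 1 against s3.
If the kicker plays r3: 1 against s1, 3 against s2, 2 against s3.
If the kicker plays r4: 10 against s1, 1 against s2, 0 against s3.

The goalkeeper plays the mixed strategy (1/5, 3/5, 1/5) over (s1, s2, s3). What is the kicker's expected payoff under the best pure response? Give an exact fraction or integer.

22/5

r1: (3)·(1/5) + (4)·(3/5) + (7)·(1/5) = 22/5.
r2: (7)·(1/5) + (1)·(3/5) + (1)·(1/5) = 11/5.
r3: (1)·(1/5) + (3)·(3/5) + (2)·(1/5) = 12/5.
r4: (10)·(1/5) + (1)·(3/5) + (0)·(1/5) = 13/5.
The best pure response is r1 with expected payoff 22/5.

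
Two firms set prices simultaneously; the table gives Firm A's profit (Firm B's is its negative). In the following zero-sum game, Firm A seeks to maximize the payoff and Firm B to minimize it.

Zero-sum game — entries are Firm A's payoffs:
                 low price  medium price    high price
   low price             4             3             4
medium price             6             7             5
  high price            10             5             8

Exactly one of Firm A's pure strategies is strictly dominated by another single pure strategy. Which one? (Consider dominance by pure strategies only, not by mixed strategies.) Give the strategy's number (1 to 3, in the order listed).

1

Compare low price with medium price: 6 > 4, 7 > 3, 5 > 4.
So medium price strictly dominates low price for Firm A; low price is strictly dominated.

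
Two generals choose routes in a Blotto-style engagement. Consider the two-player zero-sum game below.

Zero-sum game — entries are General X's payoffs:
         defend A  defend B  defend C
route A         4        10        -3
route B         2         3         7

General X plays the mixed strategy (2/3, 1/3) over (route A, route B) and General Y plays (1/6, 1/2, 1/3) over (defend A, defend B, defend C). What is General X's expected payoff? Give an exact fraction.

Against (1/6, 1/2, 1/3), each row's expected payoff is route A: 14/3; route B: 25/6.
Taking the (2/3, 1/3)-weighted average: (2/3)·(14/3) + (1/3)·(25/6) = 9/2.

9/2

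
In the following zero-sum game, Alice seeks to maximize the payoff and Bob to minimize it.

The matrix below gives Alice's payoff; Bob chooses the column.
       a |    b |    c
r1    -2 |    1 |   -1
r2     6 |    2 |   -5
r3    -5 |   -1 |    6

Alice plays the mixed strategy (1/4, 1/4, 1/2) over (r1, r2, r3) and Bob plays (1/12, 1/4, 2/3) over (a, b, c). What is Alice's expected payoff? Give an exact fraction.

15/16

Against (1/12, 1/4, 2/3), each row's expected payoff is r1: -7/12; r2: -7/3; r3: 10/3.
Taking the (1/4, 1/4, 1/2)-weighted average: (1/4)·(-7/12) + (1/4)·(-7/3) + (1/2)·(10/3) = 15/16.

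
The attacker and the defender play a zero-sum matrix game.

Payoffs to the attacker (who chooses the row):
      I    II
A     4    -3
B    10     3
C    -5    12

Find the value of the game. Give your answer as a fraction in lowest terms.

Row A is strictly dominated by row B, so the attacker never plays it.
The remaining 2×2 game on (B, C) × (I, II) has no saddle point. Let the attacker play B with probability p; indifference gives 10p − 5(1−p) = 3p + 12(1−p), so p = 17/24.
Similarly the defender's optimal q on I is 3/8, and the value is 10·(3/8) + (3)·(5/8) = 45/8.

45/8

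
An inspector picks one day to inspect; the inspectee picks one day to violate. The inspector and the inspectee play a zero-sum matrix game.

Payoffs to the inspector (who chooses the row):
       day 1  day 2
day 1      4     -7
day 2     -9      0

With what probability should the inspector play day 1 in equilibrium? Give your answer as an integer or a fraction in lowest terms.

9/20

Row minima are -7 and -9, so the inspector's maximin is -7; column maxima are 4 and 0, so the inspectee's minimax is 0. These differ, so the equilibrium is in mixed strategies.
Let the inspector play day 1 with probability p. The inspectee is indifferent when 4p − 9(1−p) = −7p, giving p = 9/20.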